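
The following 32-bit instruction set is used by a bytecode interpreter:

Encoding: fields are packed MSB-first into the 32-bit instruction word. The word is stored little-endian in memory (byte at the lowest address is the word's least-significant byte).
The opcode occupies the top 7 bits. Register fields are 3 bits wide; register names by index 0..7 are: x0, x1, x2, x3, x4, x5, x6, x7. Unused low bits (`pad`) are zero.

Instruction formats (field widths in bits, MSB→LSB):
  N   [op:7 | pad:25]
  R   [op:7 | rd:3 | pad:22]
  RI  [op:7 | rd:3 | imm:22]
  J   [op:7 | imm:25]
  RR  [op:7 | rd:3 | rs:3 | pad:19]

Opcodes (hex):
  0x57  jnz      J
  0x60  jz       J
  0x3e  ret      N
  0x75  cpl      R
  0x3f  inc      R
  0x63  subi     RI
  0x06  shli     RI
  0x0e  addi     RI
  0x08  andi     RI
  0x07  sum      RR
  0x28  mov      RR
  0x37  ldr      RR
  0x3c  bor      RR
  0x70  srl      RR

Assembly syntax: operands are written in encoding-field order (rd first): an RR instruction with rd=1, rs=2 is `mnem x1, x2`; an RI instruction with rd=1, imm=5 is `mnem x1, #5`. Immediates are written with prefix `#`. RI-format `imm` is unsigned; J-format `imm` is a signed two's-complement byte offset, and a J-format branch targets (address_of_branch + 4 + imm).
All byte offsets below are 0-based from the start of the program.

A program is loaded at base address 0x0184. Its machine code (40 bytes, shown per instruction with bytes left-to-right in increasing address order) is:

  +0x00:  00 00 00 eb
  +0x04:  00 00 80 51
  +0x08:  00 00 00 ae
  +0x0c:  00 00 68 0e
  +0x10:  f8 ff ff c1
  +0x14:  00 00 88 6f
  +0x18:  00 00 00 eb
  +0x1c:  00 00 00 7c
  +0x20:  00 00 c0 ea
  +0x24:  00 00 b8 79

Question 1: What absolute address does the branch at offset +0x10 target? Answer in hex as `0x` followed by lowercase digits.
0x0190

off 0x10: read f8 ff ff c1 as little → 0xc1fffff8
  op=0xc1fffff8>>25=0x60 ⇒ jz (J)
  [24:0] imm=33554424 (s25→-8) = #-8
  target = base 0x0184 + off 0x10 + 4 + imm -8 = 0x0190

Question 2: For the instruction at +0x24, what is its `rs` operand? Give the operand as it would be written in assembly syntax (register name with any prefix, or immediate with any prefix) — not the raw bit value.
x7

off 0x24: read 00 00 b8 79 as little → 0x79b80000
  opcode bits[31:25]=0x3c: bor/RR
  rd@[24:22]=0x6 ⇒ x6
  rs@[21:19]=0x7 ⇒ x7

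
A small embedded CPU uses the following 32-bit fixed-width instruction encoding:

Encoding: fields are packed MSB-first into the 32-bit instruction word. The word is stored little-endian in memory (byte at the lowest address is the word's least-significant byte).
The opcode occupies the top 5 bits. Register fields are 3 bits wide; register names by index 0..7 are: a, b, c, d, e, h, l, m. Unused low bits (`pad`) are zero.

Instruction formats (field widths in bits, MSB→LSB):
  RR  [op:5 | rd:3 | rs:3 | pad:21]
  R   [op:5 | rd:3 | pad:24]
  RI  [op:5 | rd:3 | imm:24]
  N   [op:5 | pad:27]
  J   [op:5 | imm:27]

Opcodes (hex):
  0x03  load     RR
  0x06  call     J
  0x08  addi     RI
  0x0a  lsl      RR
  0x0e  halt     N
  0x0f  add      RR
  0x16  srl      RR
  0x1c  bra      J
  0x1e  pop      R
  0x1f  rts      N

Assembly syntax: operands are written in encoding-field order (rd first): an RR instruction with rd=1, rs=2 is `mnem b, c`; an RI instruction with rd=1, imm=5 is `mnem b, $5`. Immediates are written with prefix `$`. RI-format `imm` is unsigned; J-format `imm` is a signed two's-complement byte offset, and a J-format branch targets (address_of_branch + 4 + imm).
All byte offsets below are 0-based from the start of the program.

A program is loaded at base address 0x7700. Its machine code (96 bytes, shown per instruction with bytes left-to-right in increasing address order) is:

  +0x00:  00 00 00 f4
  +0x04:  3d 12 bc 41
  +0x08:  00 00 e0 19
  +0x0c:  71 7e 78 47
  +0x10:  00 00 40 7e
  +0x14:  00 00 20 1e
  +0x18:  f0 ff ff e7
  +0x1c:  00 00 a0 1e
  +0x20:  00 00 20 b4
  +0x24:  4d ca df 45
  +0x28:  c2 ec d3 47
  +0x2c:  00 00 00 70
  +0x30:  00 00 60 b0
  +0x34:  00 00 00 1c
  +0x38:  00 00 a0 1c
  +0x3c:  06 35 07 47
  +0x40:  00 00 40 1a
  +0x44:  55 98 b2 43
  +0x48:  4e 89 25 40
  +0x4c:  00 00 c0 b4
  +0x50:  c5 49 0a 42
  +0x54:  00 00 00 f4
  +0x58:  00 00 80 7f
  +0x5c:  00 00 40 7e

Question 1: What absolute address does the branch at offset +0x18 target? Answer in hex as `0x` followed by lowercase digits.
0x770c

@+18  little-endian(f0 ff ff e7) = 0xe7fffff0
  op=0xe7fffff0>>27=0x1c ⇒ bra (J)
  imm@[26:0]=0x7fffff0 (s27→-16) ⇒ $-16
  target = base 0x7700 + off 0x18 + 4 + imm -16 = 0x770c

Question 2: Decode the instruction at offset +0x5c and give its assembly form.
@+5c  little-endian(00 00 40 7e) = 0x7e400000
  top 5b → 0xf → add [RR]
  [26:24] rd=6 = l
  [23:21] rs=2 = c

add l, c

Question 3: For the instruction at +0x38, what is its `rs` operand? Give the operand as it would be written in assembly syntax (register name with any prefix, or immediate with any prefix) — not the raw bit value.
h

+0x38: 00 00 a0 1c ⇒ word 0x1ca00000 (little)
  top 5b → 0x3 → load [RR]
  [26:24] rd=4 = e
  [23:21] rs=5 = h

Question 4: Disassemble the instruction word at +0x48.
@+48  little-endian(4e 89 25 40) = 0x4025894e
  opcode bits[31:27]=0x8: addi/RI
  [26:24] rd=0 = a
  [23:0] imm=2459982 = $2459982

addi a, $2459982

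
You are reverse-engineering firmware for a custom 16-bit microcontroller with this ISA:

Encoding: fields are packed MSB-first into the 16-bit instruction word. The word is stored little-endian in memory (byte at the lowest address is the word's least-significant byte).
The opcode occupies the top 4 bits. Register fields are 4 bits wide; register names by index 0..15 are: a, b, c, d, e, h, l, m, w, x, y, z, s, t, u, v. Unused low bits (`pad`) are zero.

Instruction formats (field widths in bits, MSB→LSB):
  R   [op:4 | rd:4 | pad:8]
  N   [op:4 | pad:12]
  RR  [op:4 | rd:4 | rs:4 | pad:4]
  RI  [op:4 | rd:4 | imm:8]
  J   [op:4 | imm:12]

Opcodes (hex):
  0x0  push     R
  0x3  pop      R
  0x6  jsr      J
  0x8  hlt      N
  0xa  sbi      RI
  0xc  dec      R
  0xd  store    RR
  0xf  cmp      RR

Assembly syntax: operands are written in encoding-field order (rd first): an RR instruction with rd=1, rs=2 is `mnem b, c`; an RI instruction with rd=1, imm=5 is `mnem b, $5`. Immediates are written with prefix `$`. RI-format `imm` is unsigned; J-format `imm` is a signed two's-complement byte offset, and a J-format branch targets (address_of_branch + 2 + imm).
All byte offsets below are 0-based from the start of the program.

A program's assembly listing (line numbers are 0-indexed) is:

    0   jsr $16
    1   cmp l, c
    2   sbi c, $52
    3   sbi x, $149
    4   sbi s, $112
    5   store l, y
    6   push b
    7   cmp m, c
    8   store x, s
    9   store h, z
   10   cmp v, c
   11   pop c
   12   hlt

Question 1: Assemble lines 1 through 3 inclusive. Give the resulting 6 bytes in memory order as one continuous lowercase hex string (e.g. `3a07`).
20f634a295a9

line 1 (cmp): pack op=0xf:4|rd=6:4|rs=2:4|pad=0:4 = 0xf620; little→ 20 f6
line 2 (sbi): pack op=0xa:4|rd=2:4|imm=52:8 = 0xa234; little→ 34 a2
line 3 (sbi): pack op=0xa:4|rd=9:4|imm=149:8 = 0xa995; little→ 95 a9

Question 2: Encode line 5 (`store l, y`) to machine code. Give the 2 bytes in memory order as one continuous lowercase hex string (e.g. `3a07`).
a0d6

5. store fields op=0xd:4|rd=6:4|rs=10:4|pad=0:4 → word d6a0h → a0 d6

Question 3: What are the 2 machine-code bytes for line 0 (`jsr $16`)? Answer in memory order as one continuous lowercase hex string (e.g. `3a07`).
1060

L0: jsr op=0x6:4|imm=16:12 ⇒ 0x6010 ⇒ little 10 60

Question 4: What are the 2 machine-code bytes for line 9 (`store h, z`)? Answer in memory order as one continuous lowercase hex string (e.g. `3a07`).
b0d5

9. store fields op=0xd:4|rd=5:4|rs=11:4|pad=0:4 → word d5b0h → b0 d5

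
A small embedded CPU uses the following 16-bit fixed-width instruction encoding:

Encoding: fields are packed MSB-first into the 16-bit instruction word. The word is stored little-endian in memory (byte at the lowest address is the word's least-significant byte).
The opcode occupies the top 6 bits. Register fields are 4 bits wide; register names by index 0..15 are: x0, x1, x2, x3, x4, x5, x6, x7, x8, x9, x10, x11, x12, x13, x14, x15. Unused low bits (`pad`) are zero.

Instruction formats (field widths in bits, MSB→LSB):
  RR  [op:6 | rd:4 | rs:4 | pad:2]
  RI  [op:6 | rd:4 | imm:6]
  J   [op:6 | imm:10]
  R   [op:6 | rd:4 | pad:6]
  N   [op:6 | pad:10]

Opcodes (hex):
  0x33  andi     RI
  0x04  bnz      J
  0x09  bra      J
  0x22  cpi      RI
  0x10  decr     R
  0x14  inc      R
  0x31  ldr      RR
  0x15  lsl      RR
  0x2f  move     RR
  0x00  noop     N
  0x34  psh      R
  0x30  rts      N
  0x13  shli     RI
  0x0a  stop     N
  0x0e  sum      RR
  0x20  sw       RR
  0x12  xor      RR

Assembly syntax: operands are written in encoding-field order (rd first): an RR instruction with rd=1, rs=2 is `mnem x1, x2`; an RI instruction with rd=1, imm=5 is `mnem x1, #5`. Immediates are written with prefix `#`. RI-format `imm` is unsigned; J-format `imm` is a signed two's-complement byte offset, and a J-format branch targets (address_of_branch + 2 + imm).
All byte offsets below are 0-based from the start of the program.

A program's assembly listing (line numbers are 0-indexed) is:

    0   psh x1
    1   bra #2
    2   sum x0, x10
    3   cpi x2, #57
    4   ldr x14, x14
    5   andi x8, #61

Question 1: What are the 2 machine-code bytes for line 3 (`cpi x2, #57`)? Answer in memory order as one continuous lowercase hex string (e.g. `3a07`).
b988

3. cpi fields op=0x22:6|rd=2:4|imm=57:6 → word 88b9h → b9 88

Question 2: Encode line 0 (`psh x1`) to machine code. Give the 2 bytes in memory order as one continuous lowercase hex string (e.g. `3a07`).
line 0 (psh): pack op=0x34:6|rd=1:4|pad=0:6 = 0xd040; little→ 40 d0

40d0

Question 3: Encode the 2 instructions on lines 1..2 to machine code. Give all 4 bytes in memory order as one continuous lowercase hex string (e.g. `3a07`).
line 1 (bra): pack op=0x9:6|imm=2:10 = 0x2402; little→ 02 24
line 2 (sum): pack op=0xe:6|rd=0:4|rs=10:4|pad=0:2 = 0x3828; little→ 28 38

02242838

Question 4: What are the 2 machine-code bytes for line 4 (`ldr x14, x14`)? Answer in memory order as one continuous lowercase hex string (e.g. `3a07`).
line 4 (ldr): pack op=0x31:6|rd=14:4|rs=14:4|pad=0:2 = 0xc7b8; little→ b8 c7

b8c7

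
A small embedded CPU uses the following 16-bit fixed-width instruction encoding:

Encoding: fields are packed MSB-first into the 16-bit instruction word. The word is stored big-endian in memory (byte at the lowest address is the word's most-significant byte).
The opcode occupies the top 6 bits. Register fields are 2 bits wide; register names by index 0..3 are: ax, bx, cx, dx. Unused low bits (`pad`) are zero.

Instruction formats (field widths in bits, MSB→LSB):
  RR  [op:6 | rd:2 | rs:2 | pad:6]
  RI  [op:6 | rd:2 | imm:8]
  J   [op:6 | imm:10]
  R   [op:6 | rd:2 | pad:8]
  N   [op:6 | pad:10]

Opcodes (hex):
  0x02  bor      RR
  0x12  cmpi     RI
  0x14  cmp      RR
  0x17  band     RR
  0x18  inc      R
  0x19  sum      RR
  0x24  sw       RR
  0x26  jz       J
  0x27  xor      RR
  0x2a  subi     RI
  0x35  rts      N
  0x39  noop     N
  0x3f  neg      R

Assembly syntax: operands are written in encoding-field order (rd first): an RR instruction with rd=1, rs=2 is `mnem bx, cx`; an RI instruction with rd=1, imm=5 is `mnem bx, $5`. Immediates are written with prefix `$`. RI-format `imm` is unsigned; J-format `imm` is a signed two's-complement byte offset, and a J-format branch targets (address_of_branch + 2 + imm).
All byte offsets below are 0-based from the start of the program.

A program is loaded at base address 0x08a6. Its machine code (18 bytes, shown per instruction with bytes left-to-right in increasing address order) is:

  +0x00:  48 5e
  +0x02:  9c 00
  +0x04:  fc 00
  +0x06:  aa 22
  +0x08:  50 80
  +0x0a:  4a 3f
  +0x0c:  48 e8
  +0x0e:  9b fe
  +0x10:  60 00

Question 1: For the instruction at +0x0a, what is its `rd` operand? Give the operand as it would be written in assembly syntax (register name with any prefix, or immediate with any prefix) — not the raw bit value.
@+0a  big-endian(4a 3f) = 0x4a3f
  top 6b → 0x12 → cmpi [RI]
  rd@[9:8]=0x2 ⇒ cx
  imm@[7:0]=0x3f ⇒ $63

cx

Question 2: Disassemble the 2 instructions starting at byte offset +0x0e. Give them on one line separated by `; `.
[0e] 9b fe → 0x9bfe
  op=0x9bfe>>10=0x26 ⇒ jz (J)
  imm@[9:0]=0x3fe (s10→-2) ⇒ $-2
[10] 60 00 → 0x6000
  op=0x6000>>10=0x18 ⇒ inc (R)
  rd@[9:8]=0x0 ⇒ ax

jz $-2; inc ax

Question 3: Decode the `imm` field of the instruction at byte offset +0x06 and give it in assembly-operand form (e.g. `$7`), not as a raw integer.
off 0x06: read aa 22 as big → 0xaa22
  op=0xaa22>>10=0x2a ⇒ subi (RI)
  rd@[9:8]=0x2 ⇒ cx
  imm@[7:0]=0x22 ⇒ $34

$34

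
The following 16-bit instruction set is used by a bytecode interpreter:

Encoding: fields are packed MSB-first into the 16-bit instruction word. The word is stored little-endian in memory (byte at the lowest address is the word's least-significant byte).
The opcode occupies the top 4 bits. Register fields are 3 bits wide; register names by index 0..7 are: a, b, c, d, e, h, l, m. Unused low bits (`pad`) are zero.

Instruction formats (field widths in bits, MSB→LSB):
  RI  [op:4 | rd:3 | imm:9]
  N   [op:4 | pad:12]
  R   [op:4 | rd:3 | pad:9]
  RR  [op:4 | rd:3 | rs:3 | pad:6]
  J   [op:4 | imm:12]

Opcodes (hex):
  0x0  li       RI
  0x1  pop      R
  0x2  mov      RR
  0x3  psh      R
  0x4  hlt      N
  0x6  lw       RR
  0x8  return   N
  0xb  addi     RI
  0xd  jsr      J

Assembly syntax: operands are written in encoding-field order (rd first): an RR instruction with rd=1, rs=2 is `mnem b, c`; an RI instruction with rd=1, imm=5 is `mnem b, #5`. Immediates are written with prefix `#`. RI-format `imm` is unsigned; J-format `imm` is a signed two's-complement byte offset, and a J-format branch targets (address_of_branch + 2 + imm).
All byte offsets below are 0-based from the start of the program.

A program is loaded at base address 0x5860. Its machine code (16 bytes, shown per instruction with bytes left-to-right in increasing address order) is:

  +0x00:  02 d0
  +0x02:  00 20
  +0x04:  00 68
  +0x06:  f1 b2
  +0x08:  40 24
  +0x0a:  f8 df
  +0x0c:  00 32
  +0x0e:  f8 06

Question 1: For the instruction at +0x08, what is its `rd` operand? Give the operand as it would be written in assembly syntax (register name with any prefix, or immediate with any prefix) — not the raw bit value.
c

+0x08: 40 24 ⇒ word 0x2440 (little)
  op=0x2440>>12=0x2 ⇒ mov (RR)
  rd@[11:9]=0x2 ⇒ c
  rs@[8:6]=0x1 ⇒ b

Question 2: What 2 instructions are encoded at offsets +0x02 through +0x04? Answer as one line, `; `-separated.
+0x02: 00 20 ⇒ word 0x2000 (little)
  op=0x2000>>12=0x2 ⇒ mov (RR)
  rd@[11:9]=0x0 ⇒ a
  rs@[8:6]=0x0 ⇒ a
+0x04: 00 68 ⇒ word 0x6800 (little)
  op=0x6800>>12=0x6 ⇒ lw (RR)
  rd@[11:9]=0x4 ⇒ e
  rs@[8:6]=0x0 ⇒ a

mov a, a; lw e, a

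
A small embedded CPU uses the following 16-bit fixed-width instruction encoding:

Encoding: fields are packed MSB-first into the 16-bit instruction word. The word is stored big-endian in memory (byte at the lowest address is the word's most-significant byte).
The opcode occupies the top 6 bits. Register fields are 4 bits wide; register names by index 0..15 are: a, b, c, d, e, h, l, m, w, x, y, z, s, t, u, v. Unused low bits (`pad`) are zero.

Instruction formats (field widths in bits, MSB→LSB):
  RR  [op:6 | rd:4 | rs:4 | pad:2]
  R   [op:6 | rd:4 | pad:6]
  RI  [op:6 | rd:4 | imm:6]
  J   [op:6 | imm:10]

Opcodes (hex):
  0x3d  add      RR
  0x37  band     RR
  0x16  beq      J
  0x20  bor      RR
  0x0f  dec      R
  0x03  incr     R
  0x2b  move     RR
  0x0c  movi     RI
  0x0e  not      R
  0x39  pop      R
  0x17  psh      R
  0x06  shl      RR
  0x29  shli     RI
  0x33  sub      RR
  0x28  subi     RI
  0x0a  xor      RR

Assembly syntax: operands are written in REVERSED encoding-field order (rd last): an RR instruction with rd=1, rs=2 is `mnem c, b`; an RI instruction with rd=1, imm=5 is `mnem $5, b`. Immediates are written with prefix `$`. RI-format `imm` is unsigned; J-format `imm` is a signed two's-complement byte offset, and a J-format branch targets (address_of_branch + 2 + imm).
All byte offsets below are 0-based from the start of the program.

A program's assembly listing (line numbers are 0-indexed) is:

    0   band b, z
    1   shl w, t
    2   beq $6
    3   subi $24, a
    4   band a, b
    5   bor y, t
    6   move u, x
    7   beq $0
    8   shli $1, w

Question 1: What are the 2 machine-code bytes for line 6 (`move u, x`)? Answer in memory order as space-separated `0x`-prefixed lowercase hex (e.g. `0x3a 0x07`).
0xae 0x78

line 6 (move): pack op=0x2b:6|rd=9:4|rs=14:4|pad=0:2 = 0xae78; big→ ae 78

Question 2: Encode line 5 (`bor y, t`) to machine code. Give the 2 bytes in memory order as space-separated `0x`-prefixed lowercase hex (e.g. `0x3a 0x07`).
0x83 0x68

5. bor fields op=0x20:6|rd=13:4|rs=10:4|pad=0:2 → word 8368h → 83 68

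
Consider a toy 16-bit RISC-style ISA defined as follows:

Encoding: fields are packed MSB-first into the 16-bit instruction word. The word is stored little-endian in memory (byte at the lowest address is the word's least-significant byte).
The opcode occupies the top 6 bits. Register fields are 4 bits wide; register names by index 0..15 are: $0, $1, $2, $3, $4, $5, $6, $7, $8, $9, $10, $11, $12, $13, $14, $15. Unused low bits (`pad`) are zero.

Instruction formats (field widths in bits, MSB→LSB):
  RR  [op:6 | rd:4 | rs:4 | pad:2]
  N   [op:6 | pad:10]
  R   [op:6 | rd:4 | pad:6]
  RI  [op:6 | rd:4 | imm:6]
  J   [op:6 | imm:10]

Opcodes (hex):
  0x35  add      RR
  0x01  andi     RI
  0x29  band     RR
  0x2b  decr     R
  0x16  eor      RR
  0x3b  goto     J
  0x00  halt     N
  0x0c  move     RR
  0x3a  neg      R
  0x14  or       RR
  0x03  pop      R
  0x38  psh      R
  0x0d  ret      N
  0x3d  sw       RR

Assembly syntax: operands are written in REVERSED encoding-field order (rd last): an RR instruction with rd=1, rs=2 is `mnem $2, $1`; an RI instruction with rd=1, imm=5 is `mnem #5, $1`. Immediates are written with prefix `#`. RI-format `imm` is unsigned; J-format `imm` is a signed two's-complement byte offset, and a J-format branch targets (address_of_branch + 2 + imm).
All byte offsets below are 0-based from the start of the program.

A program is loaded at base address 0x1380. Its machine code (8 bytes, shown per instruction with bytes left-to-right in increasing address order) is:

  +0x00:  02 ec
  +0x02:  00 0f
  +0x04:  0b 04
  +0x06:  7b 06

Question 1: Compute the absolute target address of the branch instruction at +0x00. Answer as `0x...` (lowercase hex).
0x1384

[00] 02 ec → 0xec02
  op=0xec02>>10=0x3b ⇒ goto (J)
  imm: (w>>0)&0x3ff=0x2 → #2
  target = base 0x1380 + off 0x00 + 2 + imm 2 = 0x1384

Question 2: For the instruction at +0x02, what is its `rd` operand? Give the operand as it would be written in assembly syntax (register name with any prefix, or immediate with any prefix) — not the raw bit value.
[02] 00 0f → 0x0f00
  opcode bits[15:10]=0x3: pop/R
  rd@[9:6]=0xc ⇒ $12

$12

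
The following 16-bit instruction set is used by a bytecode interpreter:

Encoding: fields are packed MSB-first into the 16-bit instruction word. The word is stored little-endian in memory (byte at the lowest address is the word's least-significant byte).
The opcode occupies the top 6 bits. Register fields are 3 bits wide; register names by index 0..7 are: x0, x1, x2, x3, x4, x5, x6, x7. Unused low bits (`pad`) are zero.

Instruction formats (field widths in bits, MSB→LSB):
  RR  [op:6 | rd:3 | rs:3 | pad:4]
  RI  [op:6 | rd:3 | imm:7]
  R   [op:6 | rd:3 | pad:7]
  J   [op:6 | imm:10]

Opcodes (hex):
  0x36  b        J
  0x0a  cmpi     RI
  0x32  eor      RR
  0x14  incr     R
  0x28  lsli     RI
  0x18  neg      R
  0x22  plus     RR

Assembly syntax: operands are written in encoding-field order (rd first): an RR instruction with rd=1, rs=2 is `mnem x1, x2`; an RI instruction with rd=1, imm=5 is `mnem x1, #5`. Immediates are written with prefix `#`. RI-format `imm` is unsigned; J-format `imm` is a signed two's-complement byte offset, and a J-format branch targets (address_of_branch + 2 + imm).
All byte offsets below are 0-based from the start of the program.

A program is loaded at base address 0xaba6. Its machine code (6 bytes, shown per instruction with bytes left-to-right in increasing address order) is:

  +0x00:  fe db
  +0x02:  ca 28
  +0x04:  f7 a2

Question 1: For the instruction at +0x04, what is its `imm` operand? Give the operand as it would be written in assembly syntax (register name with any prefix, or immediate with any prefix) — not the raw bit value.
@+04  little-endian(f7 a2) = 0xa2f7
  op=0xa2f7>>10=0x28 ⇒ lsli (RI)
  [9:7] rd=5 = x5
  [6:0] imm=119 = #119

#119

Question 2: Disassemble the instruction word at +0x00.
off 0x00: read fe db as little → 0xdbfe
  top 6b → 0x36 → b [J]
  imm: (w>>0)&0x3ff=0x3fe (s10→-2) → #-2

b #-2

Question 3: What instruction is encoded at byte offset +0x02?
+0x02: ca 28 ⇒ word 0x28ca (little)
  top 6b → 0xa → cmpi [RI]
  rd: (w>>7)&0x7=0x1 → x1
  imm: (w>>0)&0x7f=0x4a → #74

cmpi x1, #74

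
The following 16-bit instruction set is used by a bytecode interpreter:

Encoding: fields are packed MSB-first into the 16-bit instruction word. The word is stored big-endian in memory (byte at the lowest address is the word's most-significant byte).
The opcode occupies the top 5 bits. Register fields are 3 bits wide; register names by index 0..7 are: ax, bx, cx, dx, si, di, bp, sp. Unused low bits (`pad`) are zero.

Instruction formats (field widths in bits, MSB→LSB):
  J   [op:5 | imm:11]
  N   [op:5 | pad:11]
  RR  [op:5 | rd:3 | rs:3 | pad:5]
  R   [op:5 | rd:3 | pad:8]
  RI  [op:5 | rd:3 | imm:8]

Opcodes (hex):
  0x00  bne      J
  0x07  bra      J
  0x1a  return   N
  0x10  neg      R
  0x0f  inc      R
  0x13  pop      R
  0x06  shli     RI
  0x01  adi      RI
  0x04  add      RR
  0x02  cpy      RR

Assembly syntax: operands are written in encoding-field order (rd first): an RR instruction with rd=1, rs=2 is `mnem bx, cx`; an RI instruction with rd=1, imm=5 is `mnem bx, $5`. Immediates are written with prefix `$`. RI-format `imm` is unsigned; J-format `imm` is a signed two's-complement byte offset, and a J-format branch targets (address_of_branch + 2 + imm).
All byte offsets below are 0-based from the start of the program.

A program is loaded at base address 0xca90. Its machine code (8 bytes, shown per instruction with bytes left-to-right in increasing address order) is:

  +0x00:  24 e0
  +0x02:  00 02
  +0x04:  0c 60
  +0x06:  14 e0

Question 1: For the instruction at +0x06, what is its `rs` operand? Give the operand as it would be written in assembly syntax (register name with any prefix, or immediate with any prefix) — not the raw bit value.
sp

+0x06: 14 e0 ⇒ word 0x14e0 (big)
  op=0x14e0>>11=0x2 ⇒ cpy (RR)
  rd@[10:8]=0x4 ⇒ si
  rs@[7:5]=0x7 ⇒ sp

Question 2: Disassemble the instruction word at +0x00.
add si, sp

[00] 24 e0 → 0x24e0
  op=0x24e0>>11=0x4 ⇒ add (RR)
  rd: (w>>8)&0x7=0x4 → si
  rs: (w>>5)&0x7=0x7 → sp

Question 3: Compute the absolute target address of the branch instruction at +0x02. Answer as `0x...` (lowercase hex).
0xca96

+0x02: 00 02 ⇒ word 0x0002 (big)
  opcode bits[15:11]=0x0: bne/J
  [10:0] imm=2 = $2
  target = base 0xca90 + off 0x02 + 2 + imm 2 = 0xca96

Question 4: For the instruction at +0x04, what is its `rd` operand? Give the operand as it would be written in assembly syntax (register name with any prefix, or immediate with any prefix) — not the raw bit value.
si

+0x04: 0c 60 ⇒ word 0x0c60 (big)
  op=0x0c60>>11=0x1 ⇒ adi (RI)
  rd: (w>>8)&0x7=0x4 → si
  imm: (w>>0)&0xff=0x60 → $96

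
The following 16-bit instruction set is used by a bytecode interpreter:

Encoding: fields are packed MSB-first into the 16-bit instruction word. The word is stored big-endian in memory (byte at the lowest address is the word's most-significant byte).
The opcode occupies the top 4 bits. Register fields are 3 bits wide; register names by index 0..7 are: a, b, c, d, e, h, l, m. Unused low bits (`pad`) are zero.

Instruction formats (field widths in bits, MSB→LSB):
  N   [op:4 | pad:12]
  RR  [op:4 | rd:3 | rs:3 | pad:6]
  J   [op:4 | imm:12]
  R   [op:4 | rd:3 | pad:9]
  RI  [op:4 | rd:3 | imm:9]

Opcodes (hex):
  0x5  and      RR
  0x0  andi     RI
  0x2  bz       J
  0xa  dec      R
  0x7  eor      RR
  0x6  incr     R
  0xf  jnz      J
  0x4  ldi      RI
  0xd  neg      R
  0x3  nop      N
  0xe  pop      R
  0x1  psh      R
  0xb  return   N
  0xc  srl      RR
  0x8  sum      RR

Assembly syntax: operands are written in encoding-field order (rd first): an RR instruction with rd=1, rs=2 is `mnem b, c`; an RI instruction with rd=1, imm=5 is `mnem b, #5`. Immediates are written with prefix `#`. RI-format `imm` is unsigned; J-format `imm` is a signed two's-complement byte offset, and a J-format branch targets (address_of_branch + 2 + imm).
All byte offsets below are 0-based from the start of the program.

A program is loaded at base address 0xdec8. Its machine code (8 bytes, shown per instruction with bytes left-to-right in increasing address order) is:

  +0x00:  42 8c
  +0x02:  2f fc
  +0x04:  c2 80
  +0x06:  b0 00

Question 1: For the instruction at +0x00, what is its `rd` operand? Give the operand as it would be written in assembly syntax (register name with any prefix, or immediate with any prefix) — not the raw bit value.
b

off 0x00: read 42 8c as big → 0x428c
  op=0x428c>>12=0x4 ⇒ ldi (RI)
  rd@[11:9]=0x1 ⇒ b
  imm@[8:0]=0x8c ⇒ #140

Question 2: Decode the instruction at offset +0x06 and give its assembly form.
return

+0x06: b0 00 ⇒ word 0xb000 (big)
  top 4b → 0xb → return [N]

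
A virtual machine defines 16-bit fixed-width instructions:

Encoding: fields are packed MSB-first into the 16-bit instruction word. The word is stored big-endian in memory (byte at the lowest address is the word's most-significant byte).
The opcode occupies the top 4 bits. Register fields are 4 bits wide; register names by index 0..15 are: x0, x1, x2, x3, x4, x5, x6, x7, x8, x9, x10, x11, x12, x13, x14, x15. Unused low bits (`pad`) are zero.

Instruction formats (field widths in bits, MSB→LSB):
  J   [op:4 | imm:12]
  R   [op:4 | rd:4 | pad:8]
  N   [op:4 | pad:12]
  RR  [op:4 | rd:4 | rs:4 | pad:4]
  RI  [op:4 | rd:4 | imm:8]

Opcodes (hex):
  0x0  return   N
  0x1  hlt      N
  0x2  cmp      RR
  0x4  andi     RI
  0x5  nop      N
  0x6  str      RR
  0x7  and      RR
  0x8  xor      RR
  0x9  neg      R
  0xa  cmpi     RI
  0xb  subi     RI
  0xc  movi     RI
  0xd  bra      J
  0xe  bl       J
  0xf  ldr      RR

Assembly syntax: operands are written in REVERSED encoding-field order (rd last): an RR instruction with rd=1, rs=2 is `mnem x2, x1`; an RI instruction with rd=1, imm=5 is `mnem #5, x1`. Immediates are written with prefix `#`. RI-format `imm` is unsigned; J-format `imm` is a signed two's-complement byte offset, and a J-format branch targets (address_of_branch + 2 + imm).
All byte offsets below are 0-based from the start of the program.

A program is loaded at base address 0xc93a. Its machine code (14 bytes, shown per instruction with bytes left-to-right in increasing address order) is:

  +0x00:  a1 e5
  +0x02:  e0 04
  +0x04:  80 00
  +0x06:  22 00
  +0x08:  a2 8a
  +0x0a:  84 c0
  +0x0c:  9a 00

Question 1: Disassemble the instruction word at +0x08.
off 0x08: read a2 8a as big → 0xa28a
  opcode bits[15:12]=0xa: cmpi/RI
  rd@[11:8]=0x2 ⇒ x2
  imm@[7:0]=0x8a ⇒ #138

cmpi #138, x2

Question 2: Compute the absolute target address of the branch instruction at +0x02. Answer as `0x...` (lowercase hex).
+0x02: e0 04 ⇒ word 0xe004 (big)
  op=0xe004>>12=0xe ⇒ bl (J)
  imm@[11:0]=0x4 ⇒ #4
  target = base 0xc93a + off 0x02 + 2 + imm 4 = 0xc942

0xc942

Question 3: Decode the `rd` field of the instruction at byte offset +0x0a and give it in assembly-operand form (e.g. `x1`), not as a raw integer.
x4

off 0x0a: read 84 c0 as big → 0x84c0
  op=0x84c0>>12=0x8 ⇒ xor (RR)
  rd: (w>>8)&0xf=0x4 → x4
  rs: (w>>4)&0xf=0xc → x12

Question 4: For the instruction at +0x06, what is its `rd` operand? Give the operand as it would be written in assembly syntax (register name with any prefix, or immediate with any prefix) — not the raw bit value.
@+06  big-endian(22 00) = 0x2200
  opcode bits[15:12]=0x2: cmp/RR
  [11:8] rd=2 = x2
  [7:4] rs=0 = x0

x2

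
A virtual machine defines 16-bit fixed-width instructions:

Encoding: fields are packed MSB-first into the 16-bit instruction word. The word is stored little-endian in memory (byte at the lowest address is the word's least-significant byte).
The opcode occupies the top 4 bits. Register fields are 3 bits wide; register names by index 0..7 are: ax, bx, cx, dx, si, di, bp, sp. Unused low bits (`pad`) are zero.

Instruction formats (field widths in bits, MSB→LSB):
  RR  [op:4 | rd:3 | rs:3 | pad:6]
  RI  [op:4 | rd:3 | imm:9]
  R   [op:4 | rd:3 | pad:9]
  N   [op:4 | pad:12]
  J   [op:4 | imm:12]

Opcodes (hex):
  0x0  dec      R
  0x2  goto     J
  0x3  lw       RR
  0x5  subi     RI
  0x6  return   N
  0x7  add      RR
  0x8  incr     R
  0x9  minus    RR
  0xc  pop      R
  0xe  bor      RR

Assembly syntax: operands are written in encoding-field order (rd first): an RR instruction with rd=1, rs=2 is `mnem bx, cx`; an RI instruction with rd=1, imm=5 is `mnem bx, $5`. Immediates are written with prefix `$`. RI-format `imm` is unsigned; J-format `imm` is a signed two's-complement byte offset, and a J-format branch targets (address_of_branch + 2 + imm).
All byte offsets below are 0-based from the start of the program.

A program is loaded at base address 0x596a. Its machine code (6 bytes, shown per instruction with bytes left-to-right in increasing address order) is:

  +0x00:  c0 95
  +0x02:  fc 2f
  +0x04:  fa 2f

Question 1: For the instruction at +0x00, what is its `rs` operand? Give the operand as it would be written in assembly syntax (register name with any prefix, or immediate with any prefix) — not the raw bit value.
+0x00: c0 95 ⇒ word 0x95c0 (little)
  opcode bits[15:12]=0x9: minus/RR
  [11:9] rd=2 = cx
  [8:6] rs=7 = sp

sp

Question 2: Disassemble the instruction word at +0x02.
[02] fc 2f → 0x2ffc
  op=0x2ffc>>12=0x2 ⇒ goto (J)
  imm: (w>>0)&0xfff=0xffc (s12→-4) → $-4

goto $-4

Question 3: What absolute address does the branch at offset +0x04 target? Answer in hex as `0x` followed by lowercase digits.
0x596a

off 0x04: read fa 2f as little → 0x2ffa
  op=0x2ffa>>12=0x2 ⇒ goto (J)
  [11:0] imm=4090 (s12→-6) = $-6
  target = base 0x596a + off 0x04 + 2 + imm -6 = 0x596a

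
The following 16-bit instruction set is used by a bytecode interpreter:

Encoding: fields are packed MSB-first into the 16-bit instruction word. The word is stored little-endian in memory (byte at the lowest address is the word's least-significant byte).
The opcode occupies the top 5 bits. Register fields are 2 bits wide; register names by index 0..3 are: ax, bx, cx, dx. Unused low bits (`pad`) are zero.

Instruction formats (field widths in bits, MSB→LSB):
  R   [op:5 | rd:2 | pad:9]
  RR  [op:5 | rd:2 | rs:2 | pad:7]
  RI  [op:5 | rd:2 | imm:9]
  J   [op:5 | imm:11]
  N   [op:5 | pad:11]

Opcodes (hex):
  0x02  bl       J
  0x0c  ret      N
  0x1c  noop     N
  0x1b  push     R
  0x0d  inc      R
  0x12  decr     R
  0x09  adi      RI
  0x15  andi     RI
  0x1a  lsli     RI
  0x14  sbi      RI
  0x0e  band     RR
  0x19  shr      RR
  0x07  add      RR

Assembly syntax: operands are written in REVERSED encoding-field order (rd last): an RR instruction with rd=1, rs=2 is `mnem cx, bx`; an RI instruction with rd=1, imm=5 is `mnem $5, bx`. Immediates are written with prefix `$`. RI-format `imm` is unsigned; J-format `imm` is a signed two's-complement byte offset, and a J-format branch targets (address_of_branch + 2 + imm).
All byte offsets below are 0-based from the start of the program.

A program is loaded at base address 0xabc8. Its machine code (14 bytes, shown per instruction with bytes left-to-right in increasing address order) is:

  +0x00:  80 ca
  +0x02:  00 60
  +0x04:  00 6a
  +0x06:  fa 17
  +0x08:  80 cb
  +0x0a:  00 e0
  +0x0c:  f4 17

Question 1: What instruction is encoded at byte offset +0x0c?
+0x0c: f4 17 ⇒ word 0x17f4 (little)
  opcode bits[15:11]=0x2: bl/J
  imm: (w>>0)&0x7ff=0x7f4 (s11→-12) → $-12

bl $-12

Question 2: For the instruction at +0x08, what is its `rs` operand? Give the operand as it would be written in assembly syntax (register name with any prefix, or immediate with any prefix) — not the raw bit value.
+0x08: 80 cb ⇒ word 0xcb80 (little)
  op=0xcb80>>11=0x19 ⇒ shr (RR)
  [10:9] rd=1 = bx
  [8:7] rs=3 = dx

dx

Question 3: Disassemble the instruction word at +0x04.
inc bx

@+04  little-endian(00 6a) = 0x6a00
  op=0x6a00>>11=0xd ⇒ inc (R)
  rd: (w>>9)&0x3=0x1 → bx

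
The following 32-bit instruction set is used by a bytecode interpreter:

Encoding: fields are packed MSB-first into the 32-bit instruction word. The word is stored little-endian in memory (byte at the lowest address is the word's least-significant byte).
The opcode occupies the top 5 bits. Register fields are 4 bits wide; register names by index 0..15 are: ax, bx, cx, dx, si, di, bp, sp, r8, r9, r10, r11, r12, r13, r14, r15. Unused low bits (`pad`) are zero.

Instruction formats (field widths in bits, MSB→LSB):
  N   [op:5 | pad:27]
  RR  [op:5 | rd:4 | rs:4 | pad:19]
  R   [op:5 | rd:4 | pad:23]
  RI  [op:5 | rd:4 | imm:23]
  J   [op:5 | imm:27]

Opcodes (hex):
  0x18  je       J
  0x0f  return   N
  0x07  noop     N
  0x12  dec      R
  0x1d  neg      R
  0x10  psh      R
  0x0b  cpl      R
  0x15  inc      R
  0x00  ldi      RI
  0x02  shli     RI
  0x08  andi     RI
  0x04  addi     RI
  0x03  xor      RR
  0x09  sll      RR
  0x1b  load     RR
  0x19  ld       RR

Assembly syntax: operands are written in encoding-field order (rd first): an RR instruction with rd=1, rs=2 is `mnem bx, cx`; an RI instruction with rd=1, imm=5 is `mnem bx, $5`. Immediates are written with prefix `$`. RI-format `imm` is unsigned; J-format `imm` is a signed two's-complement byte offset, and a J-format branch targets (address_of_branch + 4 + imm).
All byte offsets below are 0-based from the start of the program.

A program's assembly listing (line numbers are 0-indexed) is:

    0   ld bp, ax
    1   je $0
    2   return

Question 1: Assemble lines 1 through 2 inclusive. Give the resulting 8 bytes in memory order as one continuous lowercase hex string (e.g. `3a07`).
000000c000000078

1. je fields op=0x18:5|imm=0:27 → word c0000000h → 00 00 00 c0
2. return fields op=0xf:5|pad=0:27 → word 78000000h → 00 00 00 78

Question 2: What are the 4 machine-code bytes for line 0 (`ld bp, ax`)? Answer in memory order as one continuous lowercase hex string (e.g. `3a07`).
000000cb

L0: ld op=0x19:5|rd=6:4|rs=0:4|pad=0:19 ⇒ 0xcb000000 ⇒ little 00 00 00 cb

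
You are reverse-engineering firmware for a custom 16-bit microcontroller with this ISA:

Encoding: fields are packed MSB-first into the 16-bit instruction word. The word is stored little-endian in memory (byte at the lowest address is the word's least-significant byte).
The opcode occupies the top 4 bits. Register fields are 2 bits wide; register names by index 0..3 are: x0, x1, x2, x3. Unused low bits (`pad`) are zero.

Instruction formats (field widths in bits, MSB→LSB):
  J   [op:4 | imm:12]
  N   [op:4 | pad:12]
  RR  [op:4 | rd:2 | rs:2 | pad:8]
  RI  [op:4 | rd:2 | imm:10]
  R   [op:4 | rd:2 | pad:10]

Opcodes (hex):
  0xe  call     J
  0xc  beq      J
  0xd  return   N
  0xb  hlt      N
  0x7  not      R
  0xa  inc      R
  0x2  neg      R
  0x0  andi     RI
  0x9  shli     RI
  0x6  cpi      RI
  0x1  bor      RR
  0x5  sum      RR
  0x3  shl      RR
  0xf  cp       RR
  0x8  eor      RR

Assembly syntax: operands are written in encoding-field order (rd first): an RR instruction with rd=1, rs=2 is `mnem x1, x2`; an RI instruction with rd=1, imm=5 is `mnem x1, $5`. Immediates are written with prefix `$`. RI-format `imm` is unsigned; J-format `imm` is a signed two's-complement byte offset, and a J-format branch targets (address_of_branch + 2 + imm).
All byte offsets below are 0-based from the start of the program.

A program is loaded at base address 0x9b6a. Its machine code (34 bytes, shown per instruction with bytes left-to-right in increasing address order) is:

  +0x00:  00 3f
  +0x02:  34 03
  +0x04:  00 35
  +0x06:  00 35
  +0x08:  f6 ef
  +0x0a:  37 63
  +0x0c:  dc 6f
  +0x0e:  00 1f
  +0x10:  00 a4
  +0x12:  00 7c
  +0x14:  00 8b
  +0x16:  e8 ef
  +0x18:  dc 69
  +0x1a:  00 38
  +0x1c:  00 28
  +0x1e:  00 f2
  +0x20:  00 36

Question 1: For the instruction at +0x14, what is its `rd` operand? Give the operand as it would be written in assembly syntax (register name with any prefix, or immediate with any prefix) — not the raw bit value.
+0x14: 00 8b ⇒ word 0x8b00 (little)
  top 4b → 0x8 → eor [RR]
  [11:10] rd=2 = x2
  [9:8] rs=3 = x3

x2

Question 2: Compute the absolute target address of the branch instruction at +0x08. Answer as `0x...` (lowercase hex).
@+08  little-endian(f6 ef) = 0xeff6
  top 4b → 0xe → call [J]
  imm@[11:0]=0xff6 (s12→-10) ⇒ $-10
  target = base 0x9b6a + off 0x08 + 2 + imm -10 = 0x9b6a

0x9b6a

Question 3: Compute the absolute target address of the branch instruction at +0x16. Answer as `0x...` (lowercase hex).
0x9b6a

off 0x16: read e8 ef as little → 0xefe8
  opcode bits[15:12]=0xe: call/J
  imm@[11:0]=0xfe8 (s12→-24) ⇒ $-24
  target = base 0x9b6a + off 0x16 + 2 + imm -24 = 0x9b6a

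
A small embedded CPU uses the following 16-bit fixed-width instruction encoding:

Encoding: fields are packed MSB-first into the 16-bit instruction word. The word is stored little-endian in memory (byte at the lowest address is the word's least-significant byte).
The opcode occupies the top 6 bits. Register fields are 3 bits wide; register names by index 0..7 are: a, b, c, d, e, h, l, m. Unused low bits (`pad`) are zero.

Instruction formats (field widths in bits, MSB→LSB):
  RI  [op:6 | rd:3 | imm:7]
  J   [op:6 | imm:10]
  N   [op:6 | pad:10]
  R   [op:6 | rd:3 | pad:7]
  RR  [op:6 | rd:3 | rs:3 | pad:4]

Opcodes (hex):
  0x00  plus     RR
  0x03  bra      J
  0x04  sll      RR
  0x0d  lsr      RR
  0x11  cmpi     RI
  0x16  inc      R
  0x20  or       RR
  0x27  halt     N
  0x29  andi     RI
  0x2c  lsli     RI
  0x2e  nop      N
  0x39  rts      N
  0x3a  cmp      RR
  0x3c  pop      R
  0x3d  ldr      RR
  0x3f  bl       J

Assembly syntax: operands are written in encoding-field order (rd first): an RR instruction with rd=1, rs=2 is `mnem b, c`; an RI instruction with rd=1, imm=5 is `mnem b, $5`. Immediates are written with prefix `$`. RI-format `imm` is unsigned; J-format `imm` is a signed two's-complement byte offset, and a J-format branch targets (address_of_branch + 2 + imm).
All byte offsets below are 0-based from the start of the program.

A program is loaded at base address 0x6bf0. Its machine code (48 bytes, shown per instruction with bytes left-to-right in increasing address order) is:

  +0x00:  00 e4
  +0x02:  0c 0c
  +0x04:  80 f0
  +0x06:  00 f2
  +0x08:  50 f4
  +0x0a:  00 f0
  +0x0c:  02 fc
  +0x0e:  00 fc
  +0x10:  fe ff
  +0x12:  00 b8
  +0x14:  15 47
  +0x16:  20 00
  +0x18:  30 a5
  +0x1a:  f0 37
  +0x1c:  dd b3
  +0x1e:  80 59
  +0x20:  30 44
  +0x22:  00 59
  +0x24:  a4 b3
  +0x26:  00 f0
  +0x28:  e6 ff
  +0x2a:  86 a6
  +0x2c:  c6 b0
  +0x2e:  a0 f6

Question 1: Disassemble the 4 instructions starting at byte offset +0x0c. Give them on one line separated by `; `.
[0c] 02 fc → 0xfc02
  opcode bits[15:10]=0x3f: bl/J
  [9:0] imm=2 = $2
[0e] 00 fc → 0xfc00
  opcode bits[15:10]=0x3f: bl/J
  [9:0] imm=0 = $0
[10] fe ff → 0xfffe
  opcode bits[15:10]=0x3f: bl/J
  [9:0] imm=1022 (s10→-2) = $-2
[12] 00 b8 → 0xb800
  opcode bits[15:10]=0x2e: nop/N

bl $2; bl $0; bl $-2; nop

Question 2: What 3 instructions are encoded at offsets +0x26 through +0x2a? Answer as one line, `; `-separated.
pop a; bl $-26; andi h, $6

off 0x26: read 00 f0 as little → 0xf000
  opcode bits[15:10]=0x3c: pop/R
  rd: (w>>7)&0x7=0x0 → a
off 0x28: read e6 ff as little → 0xffe6
  opcode bits[15:10]=0x3f: bl/J
  imm: (w>>0)&0x3ff=0x3e6 (s10→-26) → $-26
off 0x2a: read 86 a6 as little → 0xa686
  opcode bits[15:10]=0x29: andi/RI
  rd: (w>>7)&0x7=0x5 → h
  imm: (w>>0)&0x7f=0x6 → $6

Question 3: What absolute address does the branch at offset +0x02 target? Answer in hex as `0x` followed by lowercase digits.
@+02  little-endian(0c 0c) = 0x0c0c
  top 6b → 0x3 → bra [J]
  imm@[9:0]=0xc ⇒ $12
  target = base 0x6bf0 + off 0x02 + 2 + imm 12 = 0x6c00

0x6c00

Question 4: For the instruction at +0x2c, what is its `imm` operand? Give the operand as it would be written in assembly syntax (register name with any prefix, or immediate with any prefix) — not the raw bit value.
off 0x2c: read c6 b0 as little → 0xb0c6
  op=0xb0c6>>10=0x2c ⇒ lsli (RI)
  rd@[9:7]=0x1 ⇒ b
  imm@[6:0]=0x46 ⇒ $70

$70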